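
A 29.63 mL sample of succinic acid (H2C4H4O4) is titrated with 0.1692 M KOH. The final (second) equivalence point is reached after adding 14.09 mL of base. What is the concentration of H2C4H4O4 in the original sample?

n(KOH) = 0.1692 x 0.01409 = 0.002384 mol.
At the final (second) equivalence point, 2 mol OH^- react per mol H2C4H4O4, so n(H2C4H4O4) = 0.002384 / 2 = 0.001192 mol.
[H2C4H4O4] = 0.001192 / 0.02963 L = 0.0402 M.

0.0402 M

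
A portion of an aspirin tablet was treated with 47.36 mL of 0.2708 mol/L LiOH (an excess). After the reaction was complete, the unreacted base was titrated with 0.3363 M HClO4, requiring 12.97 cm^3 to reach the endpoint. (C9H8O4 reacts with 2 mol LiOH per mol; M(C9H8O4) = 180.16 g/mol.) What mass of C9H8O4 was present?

Total n(LiOH) added = 0.2708 x 0.04736 = 0.01283 mol.
n(HClO4) used = 0.3363 x 0.01297 = 0.004362 mol, which equals the excess n(LiOH).
So n(LiOH) consumed by the sample = 0.01283 - 0.004362 = 0.008463 mol.
n(C9H8O4) = 0.008463 / 2 = 0.004232 mol.
mass = 0.004232 mol x 180.16 g/mol = 0.762 g.

0.762 g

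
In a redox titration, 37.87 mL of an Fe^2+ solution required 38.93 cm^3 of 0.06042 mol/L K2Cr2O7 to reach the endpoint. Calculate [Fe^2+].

n(K2Cr2O7) = 0.06042 x 0.03893 = 0.002352 mol.
From the balanced equation, 1 mol K2Cr2O7 reacts with 6 mol Fe^2+, so n(Fe^2+) = 0.002352 x 6/1 = 0.01411 mol.
[Fe^2+] = 0.01411 / 0.03787 L = 0.373 M.

0.373 M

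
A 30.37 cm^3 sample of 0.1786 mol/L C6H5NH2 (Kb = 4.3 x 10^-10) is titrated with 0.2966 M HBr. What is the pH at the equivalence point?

n(C6H5NH2) = 0.1786 x 0.03037 = 0.005424 mol; V(HBr) at equivalence = 0.005424/0.2966 = 0.01829 L.
At equivalence the base is fully converted to C6H5NH3+; total volume = 0.04866 L, so [C6H5NH3+] = 0.005424/0.04866 = 0.1115 M.
Ka(C6H5NH3+) = Kw/Kb = 1.0e-14 / 4.3 x 10^-10 = 2.33e-5.
[H^+] = sqrt(Ka x [C6H5NH3+]) = sqrt(2.33e-5 x 0.1115) = 0.00161 M.
pH = -log(0.00161) = 2.79.

2.79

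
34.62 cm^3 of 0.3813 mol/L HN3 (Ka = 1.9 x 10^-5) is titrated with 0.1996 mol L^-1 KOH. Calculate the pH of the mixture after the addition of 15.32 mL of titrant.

4.20

Initial n(HN3) = 0.3813 x 0.03462 = 0.01320 mol.
n(KOH) added = 0.1996 x 0.01532 = 0.003058 mol, converting that many moles of HN3 to N3-.
Remaining n(HN3) = 0.01014 mol; n(N3-) = 0.003058 mol.
By Henderson-Hasselbalch, pH = pKa + log([A^-]/[HA]) = 4.72 + log(0.003058/0.01014) = 4.72 + (-0.52) = 4.20.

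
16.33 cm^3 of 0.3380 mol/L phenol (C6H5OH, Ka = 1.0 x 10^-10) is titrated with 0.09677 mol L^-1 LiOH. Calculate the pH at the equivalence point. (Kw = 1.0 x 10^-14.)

11.44

n(C6H5OH) = 0.3380 x 0.01633 = 0.005520 mol; V(LiOH) at equivalence = 0.005520/0.09677 = 0.05704 L.
At equivalence all the acid is converted to C6H5O-; total volume = 0.01633 + 0.05704 = 0.07337 L, so [C6H5O-] = 0.005520/0.07337 = 0.07523 M.
Kb = Kw/Ka = 1.0e-14 / 1.0 x 10^-10 = 0.000100.
[OH^-] = sqrt(Kb x [C6H5O-]) = sqrt(0.000100 x 0.07523) = 0.00274 M.
pOH = 2.56, so pH = 14.00 - 2.56 = 11.44.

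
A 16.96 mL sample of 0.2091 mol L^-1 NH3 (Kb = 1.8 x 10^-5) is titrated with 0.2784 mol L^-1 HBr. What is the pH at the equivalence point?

5.09

n(NH3) = 0.2091 x 0.01696 = 0.003546 mol; V(HBr) at equivalence = 0.003546/0.2784 = 0.01274 L.
At equivalence the base is fully converted to NH4+; total volume = 0.02970 L, so [NH4+] = 0.003546/0.02970 = 0.1194 M.
Ka(NH4+) = Kw/Kb = 1.0e-14 / 1.8 x 10^-5 = 5.56e-10.
[H^+] = sqrt(Ka x [NH4+]) = sqrt(5.56e-10 x 0.1194) = 8.14e-6 M.
pH = -log(8.14e-6) = 5.09.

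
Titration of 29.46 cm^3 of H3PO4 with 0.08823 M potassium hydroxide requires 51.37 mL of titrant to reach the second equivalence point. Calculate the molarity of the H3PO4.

n(KOH) = 0.08823 x 0.05137 = 0.004532 mol.
At the second equivalence point, 2 mol OH^- react per mol H3PO4, so n(H3PO4) = 0.004532 / 2 = 0.002266 mol.
[H3PO4] = 0.002266 / 0.02946 L = 0.0769 M.

0.0769 M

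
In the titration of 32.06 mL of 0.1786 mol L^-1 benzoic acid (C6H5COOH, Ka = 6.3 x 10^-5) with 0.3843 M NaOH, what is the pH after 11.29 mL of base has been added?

4.70

Initial n(C6H5COOH) = 0.1786 x 0.03206 = 0.005726 mol.
n(NaOH) added = 0.3843 x 0.01129 = 0.004339 mol, converting that many moles of C6H5COOH to C6H5COO-.
Remaining n(C6H5COOH) = 0.001387 mol; n(C6H5COO-) = 0.004339 mol.
By Henderson-Hasselbalch, pH = pKa + log([A^-]/[HA]) = 4.20 + log(0.004339/0.001387) = 4.20 + (+0.50) = 4.70.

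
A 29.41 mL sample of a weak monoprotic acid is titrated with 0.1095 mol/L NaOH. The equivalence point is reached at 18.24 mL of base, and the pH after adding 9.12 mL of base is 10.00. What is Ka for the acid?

1.0 x 10^-10

9.12 mL is half of the equivalence volume, so this is the half-equivalence point where [HA] = [A^-].
At half-equivalence pH = pKa, so pKa = 10.00.
Ka = 10^(-10.00) = 1.0 x 10^-10.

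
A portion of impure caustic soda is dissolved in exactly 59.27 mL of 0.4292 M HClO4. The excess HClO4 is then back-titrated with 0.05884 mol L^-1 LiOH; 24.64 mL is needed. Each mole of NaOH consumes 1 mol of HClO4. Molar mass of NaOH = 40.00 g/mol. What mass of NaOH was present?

Total n(HClO4) added = 0.4292 x 0.05927 = 0.02544 mol.
n(LiOH) used = 0.05884 x 0.02464 = 0.001450 mol, which equals the excess n(HClO4).
So n(HClO4) consumed by the sample = 0.02544 - 0.001450 = 0.02399 mol.
n(NaOH) = 0.02399 / 1 = 0.02399 mol.
mass = 0.02399 mol x 40.00 g/mol = 0.960 g.

0.960 g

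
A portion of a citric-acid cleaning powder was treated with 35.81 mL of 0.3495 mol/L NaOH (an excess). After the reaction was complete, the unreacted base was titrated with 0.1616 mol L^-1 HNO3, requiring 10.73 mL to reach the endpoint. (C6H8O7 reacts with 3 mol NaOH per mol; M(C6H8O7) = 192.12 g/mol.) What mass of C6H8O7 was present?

Total n(NaOH) added = 0.3495 x 0.03581 = 0.01252 mol.
n(HNO3) used = 0.1616 x 0.01073 = 0.001734 mol, which equals the excess n(NaOH).
So n(NaOH) consumed by the sample = 0.01252 - 0.001734 = 0.01078 mol.
n(C6H8O7) = 0.01078 / 3 = 0.003594 mol.
mass = 0.003594 mol x 192.12 g/mol = 0.690 g.

0.690 g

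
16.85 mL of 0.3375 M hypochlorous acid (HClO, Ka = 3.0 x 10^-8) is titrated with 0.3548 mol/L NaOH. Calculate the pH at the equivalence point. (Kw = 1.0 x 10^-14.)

10.38

n(HClO) = 0.3375 x 0.01685 = 0.005687 mol; V(NaOH) at equivalence = 0.005687/0.3548 = 0.01603 L.
At equivalence all the acid is converted to ClO-; total volume = 0.01685 + 0.01603 = 0.03288 L, so [ClO-] = 0.005687/0.03288 = 0.1730 M.
Kb = Kw/Ka = 1.0e-14 / 3.0 x 10^-8 = 3.33e-7.
[OH^-] = sqrt(Kb x [ClO-]) = sqrt(3.33e-7 x 0.1730) = 0.000240 M.
pOH = 3.62, so pH = 14.00 - 3.62 = 10.38.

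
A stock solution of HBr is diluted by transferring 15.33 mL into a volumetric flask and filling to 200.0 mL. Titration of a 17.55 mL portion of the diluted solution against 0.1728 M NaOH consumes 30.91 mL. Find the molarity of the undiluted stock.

3.97 M

n(NaOH) = 0.1728 x 0.03091 = 0.005341 mol.
n(HBr) in the aliquot = 0.005341 mol.
[diluted HBr] = 0.005341 / 0.01755 = 0.3043 M.
Dilution factor = 200.0/15.33 = 13.05, so [stock] = 0.3043 x 13.05 = 3.97 M.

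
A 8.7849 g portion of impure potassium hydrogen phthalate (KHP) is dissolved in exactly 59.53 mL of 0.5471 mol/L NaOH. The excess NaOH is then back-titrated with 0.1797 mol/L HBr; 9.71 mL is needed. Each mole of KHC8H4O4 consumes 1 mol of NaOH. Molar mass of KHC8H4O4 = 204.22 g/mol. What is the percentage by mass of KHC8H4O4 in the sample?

Total n(NaOH) added = 0.5471 x 0.05953 = 0.03257 mol.
n(HBr) used = 0.1797 x 0.009710 = 0.001745 mol, which equals the excess n(NaOH).
So n(NaOH) consumed by the sample = 0.03257 - 0.001745 = 0.03082 mol.
n(KHC8H4O4) = 0.03082 / 1 = 0.03082 mol.
mass KHC8H4O4 = 0.03082 x 204.22 = 6.295 g, so %KHC8H4O4 = 6.295/8.7849 x 100 = 71.7%.

71.7%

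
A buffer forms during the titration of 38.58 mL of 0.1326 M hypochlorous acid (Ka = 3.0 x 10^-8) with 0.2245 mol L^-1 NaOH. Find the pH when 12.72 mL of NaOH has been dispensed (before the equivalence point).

7.62

Initial n(HClO) = 0.1326 x 0.03858 = 0.005116 mol.
n(NaOH) added = 0.2245 x 0.01272 = 0.002856 mol, converting that many moles of HClO to ClO-.
Remaining n(HClO) = 0.002260 mol; n(ClO-) = 0.002856 mol.
By Henderson-Hasselbalch, pH = pKa + log([A^-]/[HA]) = 7.52 + log(0.002856/0.002260) = 7.52 + (+0.10) = 7.62.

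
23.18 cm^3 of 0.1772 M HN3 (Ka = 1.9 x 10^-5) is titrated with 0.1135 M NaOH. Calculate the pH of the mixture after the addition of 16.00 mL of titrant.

4.62

Initial n(HN3) = 0.1772 x 0.02318 = 0.004107 mol.
n(NaOH) added = 0.1135 x 0.01600 = 0.001816 mol, converting that many moles of HN3 to N3-.
Remaining n(HN3) = 0.002291 mol; n(N3-) = 0.001816 mol.
By Henderson-Hasselbalch, pH = pKa + log([A^-]/[HA]) = 4.72 + log(0.001816/0.002291) = 4.72 + (-0.10) = 4.62.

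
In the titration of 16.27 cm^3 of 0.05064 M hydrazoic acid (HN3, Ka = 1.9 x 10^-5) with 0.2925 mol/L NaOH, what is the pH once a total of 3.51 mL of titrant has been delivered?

n(acid) = 0.05064 x 0.01627 = 0.0008239 mol; n(NaOH) added = 0.2925 x 0.003510 = 0.001027 mol.
Base is in excess by 0.001027 - 0.0008239 = 0.0002028 mol in a total volume of 0.01978 L.
[OH^-] = 0.0002028/0.01978 = 0.01025 M, so pOH = 1.99 and pH = 14.00 - 1.99 = 12.01.

12.01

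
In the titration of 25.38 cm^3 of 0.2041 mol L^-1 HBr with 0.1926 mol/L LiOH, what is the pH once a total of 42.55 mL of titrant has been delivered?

12.65

n(acid) = 0.2041 x 0.02538 = 0.005180 mol; n(LiOH) added = 0.1926 x 0.04255 = 0.008195 mol.
Base is in excess by 0.008195 - 0.005180 = 0.003015 mol in a total volume of 0.06793 L.
[OH^-] = 0.003015/0.06793 = 0.04438 M, so pOH = 1.35 and pH = 14.00 - 1.35 = 12.65.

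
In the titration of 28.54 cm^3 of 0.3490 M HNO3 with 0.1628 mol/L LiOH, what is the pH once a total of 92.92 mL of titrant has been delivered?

n(acid) = 0.3490 x 0.02854 = 0.009960 mol; n(LiOH) added = 0.1628 x 0.09292 = 0.01513 mol.
Base is in excess by 0.01513 - 0.009960 = 0.005167 mol in a total volume of 0.1215 L.
[OH^-] = 0.005167/0.1215 = 0.04254 M, so pOH = 1.37 and pH = 14.00 - 1.37 = 12.63.

12.63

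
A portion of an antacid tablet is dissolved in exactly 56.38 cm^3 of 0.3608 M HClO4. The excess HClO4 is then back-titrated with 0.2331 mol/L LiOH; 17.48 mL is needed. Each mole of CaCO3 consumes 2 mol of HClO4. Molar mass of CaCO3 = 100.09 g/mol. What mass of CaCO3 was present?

Total n(HClO4) added = 0.3608 x 0.05638 = 0.02034 mol.
n(LiOH) used = 0.2331 x 0.01748 = 0.004075 mol, which equals the excess n(HClO4).
So n(HClO4) consumed by the sample = 0.02034 - 0.004075 = 0.01627 mol.
n(CaCO3) = 0.01627 / 2 = 0.008134 mol.
mass = 0.008134 mol x 100.09 g/mol = 0.814 g.

0.814 g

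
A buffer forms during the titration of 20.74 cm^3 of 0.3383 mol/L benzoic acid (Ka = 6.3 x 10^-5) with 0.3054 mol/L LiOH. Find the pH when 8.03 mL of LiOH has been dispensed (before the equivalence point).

3.93

Initial n(C6H5COOH) = 0.3383 x 0.02074 = 0.007016 mol.
n(LiOH) added = 0.3054 x 0.008030 = 0.002452 mol, converting that many moles of C6H5COOH to C6H5COO-.
Remaining n(C6H5COOH) = 0.004564 mol; n(C6H5COO-) = 0.002452 mol.
By Henderson-Hasselbalch, pH = pKa + log([A^-]/[HA]) = 4.20 + log(0.002452/0.004564) = 4.20 + (-0.27) = 3.93.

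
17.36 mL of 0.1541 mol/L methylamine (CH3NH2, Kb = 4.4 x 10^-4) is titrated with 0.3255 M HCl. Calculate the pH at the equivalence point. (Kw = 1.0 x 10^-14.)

n(CH3NH2) = 0.1541 x 0.01736 = 0.002675 mol; V(HCl) at equivalence = 0.002675/0.3255 = 0.008219 L.
At equivalence the base is fully converted to CH3NH3+; total volume = 0.02558 L, so [CH3NH3+] = 0.002675/0.02558 = 0.1046 M.
Ka(CH3NH3+) = Kw/Kb = 1.0e-14 / 4.4 x 10^-4 = 2.27e-11.
[H^+] = sqrt(Ka x [CH3NH3+]) = sqrt(2.27e-11 x 0.1046) = 1.54e-6 M.
pH = -log(1.54e-6) = 5.81.

5.81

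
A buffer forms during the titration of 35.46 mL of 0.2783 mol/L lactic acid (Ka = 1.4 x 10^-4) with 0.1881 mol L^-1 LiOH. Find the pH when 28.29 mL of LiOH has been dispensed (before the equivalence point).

3.92

Initial n(HC3H5O3) = 0.2783 x 0.03546 = 0.009869 mol.
n(LiOH) added = 0.1881 x 0.02829 = 0.005321 mol, converting that many moles of HC3H5O3 to C3H5O3-.
Remaining n(HC3H5O3) = 0.004547 mol; n(C3H5O3-) = 0.005321 mol.
By Henderson-Hasselbalch, pH = pKa + log([A^-]/[HA]) = 3.85 + log(0.005321/0.004547) = 3.85 + (+0.07) = 3.92.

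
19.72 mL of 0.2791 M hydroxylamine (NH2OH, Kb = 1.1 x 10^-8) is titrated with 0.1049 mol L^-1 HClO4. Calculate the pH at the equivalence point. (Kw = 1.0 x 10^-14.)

n(NH2OH) = 0.2791 x 0.01972 = 0.005504 mol; V(HClO4) at equivalence = 0.005504/0.1049 = 0.05247 L.
At equivalence the base is fully converted to NH3OH+; total volume = 0.07219 L, so [NH3OH+] = 0.005504/0.07219 = 0.07624 M.
Ka(NH3OH+) = Kw/Kb = 1.0e-14 / 1.1 x 10^-8 = 9.09e-7.
[H^+] = sqrt(Ka x [NH3OH+]) = sqrt(9.09e-7 x 0.07624) = 0.000263 M.
pH = -log(0.000263) = 3.58.

3.58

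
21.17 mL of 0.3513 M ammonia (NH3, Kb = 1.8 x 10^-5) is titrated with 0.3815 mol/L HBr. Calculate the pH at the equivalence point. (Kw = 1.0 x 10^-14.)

5.00

n(NH3) = 0.3513 x 0.02117 = 0.007437 mol; V(HBr) at equivalence = 0.007437/0.3815 = 0.01949 L.
At equivalence the base is fully converted to NH4+; total volume = 0.04066 L, so [NH4+] = 0.007437/0.04066 = 0.1829 M.
Ka(NH4+) = Kw/Kb = 1.0e-14 / 1.8 x 10^-5 = 5.56e-10.
[H^+] = sqrt(Ka x [NH4+]) = sqrt(5.56e-10 x 0.1829) = 1.01e-5 M.
pH = -log(1.01e-5) = 5.00.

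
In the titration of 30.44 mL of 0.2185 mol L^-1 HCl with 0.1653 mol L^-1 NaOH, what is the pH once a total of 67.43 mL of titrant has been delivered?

12.66

n(acid) = 0.2185 x 0.03044 = 0.006651 mol; n(NaOH) added = 0.1653 x 0.06743 = 0.01115 mol.
Base is in excess by 0.01115 - 0.006651 = 0.004495 mol in a total volume of 0.09787 L.
[OH^-] = 0.004495/0.09787 = 0.04593 M, so pOH = 1.34 and pH = 14.00 - 1.34 = 12.66.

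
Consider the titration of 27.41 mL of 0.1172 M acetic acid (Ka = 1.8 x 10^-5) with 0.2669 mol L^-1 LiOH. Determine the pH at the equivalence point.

n(CH3COOH) = 0.1172 x 0.02741 = 0.003212 mol; V(LiOH) at equivalence = 0.003212/0.2669 = 0.01204 L.
At equivalence all the acid is converted to CH3COO-; total volume = 0.02741 + 0.01204 = 0.03945 L, so [CH3COO-] = 0.003212/0.03945 = 0.08144 M.
Kb = Kw/Ka = 1.0e-14 / 1.8 x 10^-5 = 5.56e-10.
[OH^-] = sqrt(Kb x [CH3COO-]) = sqrt(5.56e-10 x 0.08144) = 6.73e-6 M.
pOH = 5.17, so pH = 14.00 - 5.17 = 8.83.

8.83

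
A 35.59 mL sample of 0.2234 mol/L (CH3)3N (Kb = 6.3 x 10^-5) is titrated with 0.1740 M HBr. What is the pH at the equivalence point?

5.40

n((CH3)3N) = 0.2234 x 0.03559 = 0.007951 mol; V(HBr) at equivalence = 0.007951/0.1740 = 0.04569 L.
At equivalence the base is fully converted to (CH3)3NH+; total volume = 0.08128 L, so [(CH3)3NH+] = 0.007951/0.08128 = 0.09781 M.
Ka((CH3)3NH+) = Kw/Kb = 1.0e-14 / 6.3 x 10^-5 = 1.59e-10.
[H^+] = sqrt(Ka x [(CH3)3NH+]) = sqrt(1.59e-10 x 0.09781) = 3.94e-6 M.
pH = -log(3.94e-6) = 5.40.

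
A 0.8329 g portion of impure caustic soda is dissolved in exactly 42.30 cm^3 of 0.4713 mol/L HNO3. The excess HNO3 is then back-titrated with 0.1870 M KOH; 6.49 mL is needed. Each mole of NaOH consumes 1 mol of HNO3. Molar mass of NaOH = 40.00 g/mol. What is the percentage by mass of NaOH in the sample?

89.9%

Total n(HNO3) added = 0.4713 x 0.04230 = 0.01994 mol.
n(KOH) used = 0.1870 x 0.006490 = 0.001214 mol, which equals the excess n(HNO3).
So n(HNO3) consumed by the sample = 0.01994 - 0.001214 = 0.01872 mol.
n(NaOH) = 0.01872 / 1 = 0.01872 mol.
mass NaOH = 0.01872 x 40.00 = 0.7489 g, so %NaOH = 0.7489/0.8329 x 100 = 89.9%.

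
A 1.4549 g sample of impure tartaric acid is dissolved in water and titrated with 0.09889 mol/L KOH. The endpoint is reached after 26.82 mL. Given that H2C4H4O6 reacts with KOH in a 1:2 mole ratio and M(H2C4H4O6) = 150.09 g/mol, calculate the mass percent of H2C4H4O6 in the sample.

13.7%

n(KOH) = 0.09889 x 0.02682 = 0.002652 mol.
n(H2C4H4O6) = 0.002652 / 2 = 0.001326 mol.
mass of H2C4H4O6 = 0.001326 x 150.09 = 0.1990 g.
% purity = 0.1990 / 1.4549 x 100 = 13.7%.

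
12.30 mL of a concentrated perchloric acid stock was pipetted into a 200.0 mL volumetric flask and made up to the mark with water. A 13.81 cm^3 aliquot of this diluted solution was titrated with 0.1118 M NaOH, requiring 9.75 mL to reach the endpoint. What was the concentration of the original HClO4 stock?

n(NaOH) = 0.1118 x 0.009750 = 0.001090 mol.
n(HClO4) in the aliquot = 0.001090 mol.
[diluted HClO4] = 0.001090 / 0.01381 = 0.07893 M.
Dilution factor = 200.0/12.30 = 16.26, so [stock] = 0.07893 x 16.26 = 1.28 M.

1.28 M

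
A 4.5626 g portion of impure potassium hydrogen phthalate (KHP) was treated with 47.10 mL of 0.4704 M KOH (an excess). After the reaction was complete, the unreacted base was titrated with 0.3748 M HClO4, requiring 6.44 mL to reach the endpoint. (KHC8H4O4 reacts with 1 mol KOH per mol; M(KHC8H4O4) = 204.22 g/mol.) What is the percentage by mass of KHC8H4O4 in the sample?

Total n(KOH) added = 0.4704 x 0.04710 = 0.02216 mol.
n(HClO4) used = 0.3748 x 0.006440 = 0.002414 mol, which equals the excess n(KOH).
So n(KOH) consumed by the sample = 0.02216 - 0.002414 = 0.01974 mol.
n(KHC8H4O4) = 0.01974 / 1 = 0.01974 mol.
mass KHC8H4O4 = 0.01974 x 204.22 = 4.032 g, so %KHC8H4O4 = 4.032/4.5626 x 100 = 88.4%.

88.4%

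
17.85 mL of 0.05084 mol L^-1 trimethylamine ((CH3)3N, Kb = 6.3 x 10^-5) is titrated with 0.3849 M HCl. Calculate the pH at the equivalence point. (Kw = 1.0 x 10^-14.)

n((CH3)3N) = 0.05084 x 0.01785 = 0.0009075 mol; V(HCl) at equivalence = 0.0009075/0.3849 = 0.002358 L.
At equivalence the base is fully converted to (CH3)3NH+; total volume = 0.02021 L, so [(CH3)3NH+] = 0.0009075/0.02021 = 0.04491 M.
Ka((CH3)3NH+) = Kw/Kb = 1.0e-14 / 6.3 x 10^-5 = 1.59e-10.
[H^+] = sqrt(Ka x [(CH3)3NH+]) = sqrt(1.59e-10 x 0.04491) = 2.67e-6 M.
pH = -log(2.67e-6) = 5.57.

5.57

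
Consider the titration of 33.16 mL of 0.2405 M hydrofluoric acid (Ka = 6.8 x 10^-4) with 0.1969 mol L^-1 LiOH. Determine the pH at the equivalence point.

8.10

n(HF) = 0.2405 x 0.03316 = 0.007975 mol; V(LiOH) at equivalence = 0.007975/0.1969 = 0.04050 L.
At equivalence all the acid is converted to F-; total volume = 0.03316 + 0.04050 = 0.07366 L, so [F-] = 0.007975/0.07366 = 0.1083 M.
Kb = Kw/Ka = 1.0e-14 / 6.8 x 10^-4 = 1.47e-11.
[OH^-] = sqrt(Kb x [F-]) = sqrt(1.47e-11 x 0.1083) = 1.26e-6 M.
pOH = 5.90, so pH = 14.00 - 5.90 = 8.10.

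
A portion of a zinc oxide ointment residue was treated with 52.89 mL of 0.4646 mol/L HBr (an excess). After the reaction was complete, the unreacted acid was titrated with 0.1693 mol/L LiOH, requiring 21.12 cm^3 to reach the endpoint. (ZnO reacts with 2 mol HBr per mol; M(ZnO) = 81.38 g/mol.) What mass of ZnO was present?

Total n(HBr) added = 0.4646 x 0.05289 = 0.02457 mol.
n(LiOH) used = 0.1693 x 0.02112 = 0.003576 mol, which equals the excess n(HBr).
So n(HBr) consumed by the sample = 0.02457 - 0.003576 = 0.02100 mol.
n(ZnO) = 0.02100 / 2 = 0.01050 mol.
mass = 0.01050 mol x 81.38 g/mol = 0.854 g.

0.854 g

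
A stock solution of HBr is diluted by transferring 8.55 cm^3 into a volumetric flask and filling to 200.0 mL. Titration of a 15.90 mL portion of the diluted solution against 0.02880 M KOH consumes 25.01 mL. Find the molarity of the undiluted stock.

1.06 M

n(KOH) = 0.02880 x 0.02501 = 0.0007203 mol.
n(HBr) in the aliquot = 0.0007203 mol.
[diluted HBr] = 0.0007203 / 0.01590 = 0.04530 M.
Dilution factor = 200.0/8.550 = 23.39, so [stock] = 0.04530 x 23.39 = 1.06 M.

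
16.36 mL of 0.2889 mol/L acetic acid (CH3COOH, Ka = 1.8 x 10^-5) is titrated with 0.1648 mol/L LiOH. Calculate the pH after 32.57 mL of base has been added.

12.12

n(acid) = 0.2889 x 0.01636 = 0.004726 mol; n(LiOH) added = 0.1648 x 0.03257 = 0.005368 mol.
Base is in excess by 0.005368 - 0.004726 = 0.0006411 mol in a total volume of 0.04893 L.
[OH^-] = 0.0006411/0.04893 = 0.01310 M, so pOH = 1.88 and pH = 14.00 - 1.88 = 12.12.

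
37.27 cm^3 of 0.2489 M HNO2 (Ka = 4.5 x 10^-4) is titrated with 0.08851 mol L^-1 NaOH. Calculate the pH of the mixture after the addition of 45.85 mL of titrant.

Initial n(HNO2) = 0.2489 x 0.03727 = 0.009277 mol.
n(NaOH) added = 0.08851 x 0.04585 = 0.004058 mol, converting that many moles of HNO2 to NO2-.
Remaining n(HNO2) = 0.005218 mol; n(NO2-) = 0.004058 mol.
By Henderson-Hasselbalch, pH = pKa + log([A^-]/[HA]) = 3.35 + log(0.004058/0.005218) = 3.35 + (-0.11) = 3.24.

3.24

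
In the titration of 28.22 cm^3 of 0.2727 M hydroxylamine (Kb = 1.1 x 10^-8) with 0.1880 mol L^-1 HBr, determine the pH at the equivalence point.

3.50

n(NH2OH) = 0.2727 x 0.02822 = 0.007696 mol; V(HBr) at equivalence = 0.007696/0.1880 = 0.04093 L.
At equivalence the base is fully converted to NH3OH+; total volume = 0.06915 L, so [NH3OH+] = 0.007696/0.06915 = 0.1113 M.
Ka(NH3OH+) = Kw/Kb = 1.0e-14 / 1.1 x 10^-8 = 9.09e-7.
[H^+] = sqrt(Ka x [NH3OH+]) = sqrt(9.09e-7 x 0.1113) = 0.000318 M.
pH = -log(0.000318) = 3.50.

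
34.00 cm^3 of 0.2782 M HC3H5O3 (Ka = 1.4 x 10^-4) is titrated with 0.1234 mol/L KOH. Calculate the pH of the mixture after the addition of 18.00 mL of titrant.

3.34

Initial n(HC3H5O3) = 0.2782 x 0.03400 = 0.009459 mol.
n(KOH) added = 0.1234 x 0.01800 = 0.002221 mol, converting that many moles of HC3H5O3 to C3H5O3-.
Remaining n(HC3H5O3) = 0.007238 mol; n(C3H5O3-) = 0.002221 mol.
By Henderson-Hasselbalch, pH = pKa + log([A^-]/[HA]) = 3.85 + log(0.002221/0.007238) = 3.85 + (-0.51) = 3.34.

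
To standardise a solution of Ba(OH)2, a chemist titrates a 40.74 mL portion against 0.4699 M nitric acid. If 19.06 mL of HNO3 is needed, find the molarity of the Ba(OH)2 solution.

0.110 M

n(HNO3) delivered = 0.4699 x 0.01906 = 0.008956 mol.
The reaction is 1 Ba(OH)2 + 2 HNO3, so n(Ba(OH)2) = 0.008956 x 1/2 = 0.004478 mol.
[Ba(OH)2] = 0.004478 mol / 0.04074 L = 0.110 M.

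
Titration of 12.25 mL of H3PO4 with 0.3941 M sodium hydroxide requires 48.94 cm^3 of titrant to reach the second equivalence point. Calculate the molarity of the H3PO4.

n(NaOH) = 0.3941 x 0.04894 = 0.01929 mol.
At the second equivalence point, 2 mol OH^- react per mol H3PO4, so n(H3PO4) = 0.01929 / 2 = 0.009644 mol.
[H3PO4] = 0.009644 / 0.01225 L = 0.787 M.

0.787 M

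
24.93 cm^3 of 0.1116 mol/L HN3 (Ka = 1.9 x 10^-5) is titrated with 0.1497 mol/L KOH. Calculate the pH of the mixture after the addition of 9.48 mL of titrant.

4.74

Initial n(HN3) = 0.1116 x 0.02493 = 0.002782 mol.
n(KOH) added = 0.1497 x 0.009480 = 0.001419 mol, converting that many moles of HN3 to N3-.
Remaining n(HN3) = 0.001363 mol; n(N3-) = 0.001419 mol.
By Henderson-Hasselbalch, pH = pKa + log([A^-]/[HA]) = 4.72 + log(0.001419/0.001363) = 4.72 + (+0.02) = 4.74.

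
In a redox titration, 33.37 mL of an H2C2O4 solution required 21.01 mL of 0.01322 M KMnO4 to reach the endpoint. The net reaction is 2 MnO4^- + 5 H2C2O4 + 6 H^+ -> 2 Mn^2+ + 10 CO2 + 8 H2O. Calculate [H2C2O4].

0.0208 M

n(KMnO4) = 0.01322 x 0.02101 = 0.0002778 mol.
From the balanced equation, 2 mol KMnO4 reacts with 5 mol H2C2O4, so n(H2C2O4) = 0.0002778 x 5/2 = 0.0006944 mol.
[H2C2O4] = 0.0006944 / 0.03337 L = 0.0208 M.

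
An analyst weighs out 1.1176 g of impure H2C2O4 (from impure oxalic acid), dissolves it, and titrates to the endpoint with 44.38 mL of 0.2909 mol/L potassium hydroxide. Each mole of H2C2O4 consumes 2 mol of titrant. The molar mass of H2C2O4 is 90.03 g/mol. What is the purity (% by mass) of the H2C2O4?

n(KOH) = 0.2909 x 0.04438 = 0.01291 mol.
n(H2C2O4) = 0.01291 / 2 = 0.006455 mol.
mass of H2C2O4 = 0.006455 x 90.03 = 0.5812 g.
% purity = 0.5812 / 1.1176 x 100 = 52.0%.

52.0%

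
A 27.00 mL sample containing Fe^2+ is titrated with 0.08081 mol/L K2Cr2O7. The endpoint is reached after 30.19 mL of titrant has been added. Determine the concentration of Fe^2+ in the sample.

0.542 M

n(K2Cr2O7) = 0.08081 x 0.03019 = 0.002440 mol.
From the balanced equation, 1 mol K2Cr2O7 reacts with 6 mol Fe^2+, so n(Fe^2+) = 0.002440 x 6/1 = 0.01464 mol.
[Fe^2+] = 0.01464 / 0.02700 L = 0.542 M.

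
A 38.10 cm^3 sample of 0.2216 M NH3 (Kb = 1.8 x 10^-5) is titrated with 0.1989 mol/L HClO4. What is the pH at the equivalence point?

5.12

n(NH3) = 0.2216 x 0.03810 = 0.008443 mol; V(HClO4) at equivalence = 0.008443/0.1989 = 0.04245 L.
At equivalence the base is fully converted to NH4+; total volume = 0.08055 L, so [NH4+] = 0.008443/0.08055 = 0.1048 M.
Ka(NH4+) = Kw/Kb = 1.0e-14 / 1.8 x 10^-5 = 5.56e-10.
[H^+] = sqrt(Ka x [NH4+]) = sqrt(5.56e-10 x 0.1048) = 7.63e-6 M.
pH = -log(7.63e-6) = 5.12.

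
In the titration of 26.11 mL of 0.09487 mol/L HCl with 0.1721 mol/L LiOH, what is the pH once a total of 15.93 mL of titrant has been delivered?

n(acid) = 0.09487 x 0.02611 = 0.002477 mol; n(LiOH) added = 0.1721 x 0.01593 = 0.002742 mol.
Base is in excess by 0.002742 - 0.002477 = 0.0002645 mol in a total volume of 0.04204 L.
[OH^-] = 0.0002645/0.04204 = 0.006292 M, so pOH = 2.20 and pH = 14.00 - 2.20 = 11.80.

11.80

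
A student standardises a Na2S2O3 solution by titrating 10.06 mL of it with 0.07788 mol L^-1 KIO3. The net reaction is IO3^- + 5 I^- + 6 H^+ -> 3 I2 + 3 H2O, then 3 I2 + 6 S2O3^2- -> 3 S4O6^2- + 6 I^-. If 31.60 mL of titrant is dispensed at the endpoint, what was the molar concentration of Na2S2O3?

1.47 M

n(KIO3) = 0.07788 x 0.03160 = 0.002461 mol.
From the balanced equation, 1 mol KIO3 reacts with 6 mol Na2S2O3, so n(Na2S2O3) = 0.002461 x 6/1 = 0.01477 mol.
[Na2S2O3] = 0.01477 / 0.01006 L = 1.47 M.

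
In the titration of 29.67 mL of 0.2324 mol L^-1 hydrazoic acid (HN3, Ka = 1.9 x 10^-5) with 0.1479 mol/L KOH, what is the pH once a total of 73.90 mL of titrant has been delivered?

n(acid) = 0.2324 x 0.02967 = 0.006895 mol; n(KOH) added = 0.1479 x 0.07390 = 0.01093 mol.
Base is in excess by 0.01093 - 0.006895 = 0.004035 mol in a total volume of 0.1036 L.
[OH^-] = 0.004035/0.1036 = 0.03895 M, so pOH = 1.41 and pH = 14.00 - 1.41 = 12.59.

12.59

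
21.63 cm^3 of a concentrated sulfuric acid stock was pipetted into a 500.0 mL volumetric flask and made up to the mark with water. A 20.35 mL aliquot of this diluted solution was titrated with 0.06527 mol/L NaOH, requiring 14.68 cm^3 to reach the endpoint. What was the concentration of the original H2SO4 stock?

0.544 M

n(NaOH) = 0.06527 x 0.01468 = 0.0009582 mol.
n(H2SO4) in the aliquot = 0.0009582 x 1/2 = 0.0004791 mol.
[diluted H2SO4] = 0.0004791 / 0.02035 = 0.02354 M.
Dilution factor = 500.0/21.63 = 23.12, so [stock] = 0.02354 x 23.12 = 0.544 M.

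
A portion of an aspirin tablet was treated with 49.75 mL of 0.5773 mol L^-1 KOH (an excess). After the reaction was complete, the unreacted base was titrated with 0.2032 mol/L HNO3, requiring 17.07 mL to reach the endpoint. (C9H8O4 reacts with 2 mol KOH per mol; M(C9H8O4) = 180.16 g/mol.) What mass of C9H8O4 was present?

Total n(KOH) added = 0.5773 x 0.04975 = 0.02872 mol.
n(HNO3) used = 0.2032 x 0.01707 = 0.003469 mol, which equals the excess n(KOH).
So n(KOH) consumed by the sample = 0.02872 - 0.003469 = 0.02525 mol.
n(C9H8O4) = 0.02525 / 2 = 0.01263 mol.
mass = 0.01263 mol x 180.16 g/mol = 2.27 g.

2.27 g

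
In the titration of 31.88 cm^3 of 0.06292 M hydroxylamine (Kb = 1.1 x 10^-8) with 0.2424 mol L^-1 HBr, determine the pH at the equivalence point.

n(NH2OH) = 0.06292 x 0.03188 = 0.002006 mol; V(HBr) at equivalence = 0.002006/0.2424 = 0.008275 L.
At equivalence the base is fully converted to NH3OH+; total volume = 0.04016 L, so [NH3OH+] = 0.002006/0.04016 = 0.04995 M.
Ka(NH3OH+) = Kw/Kb = 1.0e-14 / 1.1 x 10^-8 = 9.09e-7.
[H^+] = sqrt(Ka x [NH3OH+]) = sqrt(9.09e-7 x 0.04995) = 0.000213 M.
pH = -log(0.000213) = 3.67.

3.67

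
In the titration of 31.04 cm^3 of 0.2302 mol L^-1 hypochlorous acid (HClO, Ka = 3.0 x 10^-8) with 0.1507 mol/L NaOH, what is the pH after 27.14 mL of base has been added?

7.65

Initial n(HClO) = 0.2302 x 0.03104 = 0.007145 mol.
n(NaOH) added = 0.1507 x 0.02714 = 0.004090 mol, converting that many moles of HClO to ClO-.
Remaining n(HClO) = 0.003055 mol; n(ClO-) = 0.004090 mol.
By Henderson-Hasselbalch, pH = pKa + log([A^-]/[HA]) = 7.52 + log(0.004090/0.003055) = 7.52 + (+0.13) = 7.65.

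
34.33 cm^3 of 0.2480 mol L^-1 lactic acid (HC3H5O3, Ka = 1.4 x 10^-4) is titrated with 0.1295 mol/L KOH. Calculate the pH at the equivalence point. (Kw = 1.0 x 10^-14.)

n(HC3H5O3) = 0.2480 x 0.03433 = 0.008514 mol; V(KOH) at equivalence = 0.008514/0.1295 = 0.06574 L.
At equivalence all the acid is converted to C3H5O3-; total volume = 0.03433 + 0.06574 = 0.1001 L, so [C3H5O3-] = 0.008514/0.1001 = 0.08508 M.
Kb = Kw/Ka = 1.0e-14 / 1.4 x 10^-4 = 7.14e-11.
[OH^-] = sqrt(Kb x [C3H5O3-]) = sqrt(7.14e-11 x 0.08508) = 2.47e-6 M.
pOH = 5.61, so pH = 14.00 - 5.61 = 8.39.

8.39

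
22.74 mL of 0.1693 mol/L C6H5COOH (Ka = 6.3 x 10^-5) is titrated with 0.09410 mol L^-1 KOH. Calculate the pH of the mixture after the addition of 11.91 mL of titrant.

3.81

Initial n(C6H5COOH) = 0.1693 x 0.02274 = 0.003850 mol.
n(KOH) added = 0.09410 x 0.01191 = 0.001121 mol, converting that many moles of C6H5COOH to C6H5COO-.
Remaining n(C6H5COOH) = 0.002729 mol; n(C6H5COO-) = 0.001121 mol.
By Henderson-Hasselbalch, pH = pKa + log([A^-]/[HA]) = 4.20 + log(0.001121/0.002729) = 4.20 + (-0.39) = 3.81.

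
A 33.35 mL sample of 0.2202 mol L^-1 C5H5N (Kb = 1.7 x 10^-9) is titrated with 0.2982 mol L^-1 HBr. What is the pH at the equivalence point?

n(C5H5N) = 0.2202 x 0.03335 = 0.007344 mol; V(HBr) at equivalence = 0.007344/0.2982 = 0.02463 L.
At equivalence the base is fully converted to C5H5NH+; total volume = 0.05798 L, so [C5H5NH+] = 0.007344/0.05798 = 0.1267 M.
Ka(C5H5NH+) = Kw/Kb = 1.0e-14 / 1.7 x 10^-9 = 5.88e-6.
[H^+] = sqrt(Ka x [C5H5NH+]) = sqrt(5.88e-6 x 0.1267) = 0.000863 M.
pH = -log(0.000863) = 3.06.

3.06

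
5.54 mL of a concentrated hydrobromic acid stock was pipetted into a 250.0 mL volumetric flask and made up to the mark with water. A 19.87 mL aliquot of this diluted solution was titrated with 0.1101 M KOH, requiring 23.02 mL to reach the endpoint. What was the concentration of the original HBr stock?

n(KOH) = 0.1101 x 0.02302 = 0.002535 mol.
n(HBr) in the aliquot = 0.002535 mol.
[diluted HBr] = 0.002535 / 0.01987 = 0.1276 M.
Dilution factor = 250.0/5.540 = 45.13, so [stock] = 0.1276 x 45.13 = 5.76 M.

5.76 M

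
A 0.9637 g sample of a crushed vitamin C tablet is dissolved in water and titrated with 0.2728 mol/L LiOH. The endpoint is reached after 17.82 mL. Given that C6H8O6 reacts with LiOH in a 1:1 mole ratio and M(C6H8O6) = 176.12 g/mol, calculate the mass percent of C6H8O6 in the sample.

n(LiOH) = 0.2728 x 0.01782 = 0.004861 mol.
n(C6H8O6) = 0.004861 / 1 = 0.004861 mol.
mass of C6H8O6 = 0.004861 x 176.12 = 0.8562 g.
% purity = 0.8562 / 0.9637 x 100 = 88.8%.

88.8%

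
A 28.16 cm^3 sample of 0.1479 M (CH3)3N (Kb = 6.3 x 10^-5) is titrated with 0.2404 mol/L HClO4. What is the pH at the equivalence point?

n((CH3)3N) = 0.1479 x 0.02816 = 0.004165 mol; V(HClO4) at equivalence = 0.004165/0.2404 = 0.01732 L.
At equivalence the base is fully converted to (CH3)3NH+; total volume = 0.04548 L, so [(CH3)3NH+] = 0.004165/0.04548 = 0.09157 M.
Ka((CH3)3NH+) = Kw/Kb = 1.0e-14 / 6.3 x 10^-5 = 1.59e-10.
[H^+] = sqrt(Ka x [(CH3)3NH+]) = sqrt(1.59e-10 x 0.09157) = 3.81e-6 M.
pH = -log(3.81e-6) = 5.42.

5.42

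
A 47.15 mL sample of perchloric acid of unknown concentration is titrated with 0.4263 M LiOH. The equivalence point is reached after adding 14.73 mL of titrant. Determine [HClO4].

0.133 M

n(LiOH) delivered = 0.4263 x 0.01473 = 0.006279 mol.
For a 1:1 reaction, n(HClO4) = 0.006279 mol.
[HClO4] = 0.006279 mol / 0.04715 L = 0.133 M.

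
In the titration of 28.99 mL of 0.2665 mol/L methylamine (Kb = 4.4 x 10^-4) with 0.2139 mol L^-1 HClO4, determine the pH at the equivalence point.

n(CH3NH2) = 0.2665 x 0.02899 = 0.007726 mol; V(HClO4) at equivalence = 0.007726/0.2139 = 0.03612 L.
At equivalence the base is fully converted to CH3NH3+; total volume = 0.06511 L, so [CH3NH3+] = 0.007726/0.06511 = 0.1187 M.
Ka(CH3NH3+) = Kw/Kb = 1.0e-14 / 4.4 x 10^-4 = 2.27e-11.
[H^+] = sqrt(Ka x [CH3NH3+]) = sqrt(2.27e-11 x 0.1187) = 1.64e-6 M.
pH = -log(1.64e-6) = 5.78.

5.78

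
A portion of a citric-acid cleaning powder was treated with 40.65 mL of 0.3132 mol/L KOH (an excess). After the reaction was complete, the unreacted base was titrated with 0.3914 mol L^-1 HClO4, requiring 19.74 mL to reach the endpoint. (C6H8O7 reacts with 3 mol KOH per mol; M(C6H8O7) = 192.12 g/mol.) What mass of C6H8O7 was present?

0.321 g

Total n(KOH) added = 0.3132 x 0.04065 = 0.01273 mol.
n(HClO4) used = 0.3914 x 0.01974 = 0.007726 mol, which equals the excess n(KOH).
So n(KOH) consumed by the sample = 0.01273 - 0.007726 = 0.005005 mol.
n(C6H8O7) = 0.005005 / 3 = 0.001668 mol.
mass = 0.001668 mol x 192.12 g/mol = 0.321 g.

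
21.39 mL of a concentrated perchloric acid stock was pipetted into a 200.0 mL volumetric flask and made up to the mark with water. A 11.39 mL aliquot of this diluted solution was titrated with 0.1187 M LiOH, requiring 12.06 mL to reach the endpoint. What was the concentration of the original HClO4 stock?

1.18 M

n(LiOH) = 0.1187 x 0.01206 = 0.001432 mol.
n(HClO4) in the aliquot = 0.001432 mol.
[diluted HClO4] = 0.001432 / 0.01139 = 0.1257 M.
Dilution factor = 200.0/21.39 = 9.350, so [stock] = 0.1257 x 9.350 = 1.18 M.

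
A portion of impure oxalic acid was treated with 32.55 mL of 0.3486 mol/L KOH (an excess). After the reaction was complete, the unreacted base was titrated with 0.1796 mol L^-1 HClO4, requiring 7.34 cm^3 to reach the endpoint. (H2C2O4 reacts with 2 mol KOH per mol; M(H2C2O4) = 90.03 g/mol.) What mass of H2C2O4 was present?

0.451 g

Total n(KOH) added = 0.3486 x 0.03255 = 0.01135 mol.
n(HClO4) used = 0.1796 x 0.007340 = 0.001318 mol, which equals the excess n(KOH).
So n(KOH) consumed by the sample = 0.01135 - 0.001318 = 0.01003 mol.
n(H2C2O4) = 0.01003 / 2 = 0.005014 mol.
mass = 0.005014 mol x 90.03 g/mol = 0.451 g.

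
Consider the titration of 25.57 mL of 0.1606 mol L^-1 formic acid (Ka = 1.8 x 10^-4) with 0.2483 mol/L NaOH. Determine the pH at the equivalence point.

8.37

n(HCOOH) = 0.1606 x 0.02557 = 0.004107 mol; V(NaOH) at equivalence = 0.004107/0.2483 = 0.01654 L.
At equivalence all the acid is converted to HCOO-; total volume = 0.02557 + 0.01654 = 0.04211 L, so [HCOO-] = 0.004107/0.04211 = 0.09752 M.
Kb = Kw/Ka = 1.0e-14 / 1.8 x 10^-4 = 5.56e-11.
[OH^-] = sqrt(Kb x [HCOO-]) = sqrt(5.56e-11 x 0.09752) = 2.33e-6 M.
pOH = 5.63, so pH = 14.00 - 5.63 = 8.37.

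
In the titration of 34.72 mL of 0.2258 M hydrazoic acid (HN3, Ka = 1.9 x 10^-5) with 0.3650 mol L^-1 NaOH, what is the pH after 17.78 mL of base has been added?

Initial n(HN3) = 0.2258 x 0.03472 = 0.007840 mol.
n(NaOH) added = 0.3650 x 0.01778 = 0.006490 mol, converting that many moles of HN3 to N3-.
Remaining n(HN3) = 0.001350 mol; n(N3-) = 0.006490 mol.
By Henderson-Hasselbalch, pH = pKa + log([A^-]/[HA]) = 4.72 + log(0.006490/0.001350) = 4.72 + (+0.68) = 5.40.

5.40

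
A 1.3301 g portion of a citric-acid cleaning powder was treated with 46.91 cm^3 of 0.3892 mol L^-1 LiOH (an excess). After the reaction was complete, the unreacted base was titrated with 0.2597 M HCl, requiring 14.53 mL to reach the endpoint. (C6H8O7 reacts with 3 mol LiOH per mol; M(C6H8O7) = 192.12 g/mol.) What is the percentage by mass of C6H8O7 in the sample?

69.7%

Total n(LiOH) added = 0.3892 x 0.04691 = 0.01826 mol.
n(HCl) used = 0.2597 x 0.01453 = 0.003773 mol, which equals the excess n(LiOH).
So n(LiOH) consumed by the sample = 0.01826 - 0.003773 = 0.01448 mol.
n(C6H8O7) = 0.01448 / 3 = 0.004828 mol.
mass C6H8O7 = 0.004828 x 192.12 = 0.9276 g, so %C6H8O7 = 0.9276/1.3301 x 100 = 69.7%.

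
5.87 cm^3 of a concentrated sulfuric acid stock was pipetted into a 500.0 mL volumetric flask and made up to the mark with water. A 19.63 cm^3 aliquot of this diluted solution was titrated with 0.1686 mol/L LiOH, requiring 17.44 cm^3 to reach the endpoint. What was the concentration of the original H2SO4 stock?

n(LiOH) = 0.1686 x 0.01744 = 0.002940 mol.
n(H2SO4) in the aliquot = 0.002940 x 1/2 = 0.001470 mol.
[diluted H2SO4] = 0.001470 / 0.01963 = 0.07490 M.
Dilution factor = 500.0/5.870 = 85.18, so [stock] = 0.07490 x 85.18 = 6.38 M.

6.38 M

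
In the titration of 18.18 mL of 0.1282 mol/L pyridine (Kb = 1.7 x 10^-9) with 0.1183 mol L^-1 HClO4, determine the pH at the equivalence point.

n(C5H5N) = 0.1282 x 0.01818 = 0.002331 mol; V(HClO4) at equivalence = 0.002331/0.1183 = 0.01970 L.
At equivalence the base is fully converted to C5H5NH+; total volume = 0.03788 L, so [C5H5NH+] = 0.002331/0.03788 = 0.06153 M.
Ka(C5H5NH+) = Kw/Kb = 1.0e-14 / 1.7 x 10^-9 = 5.88e-6.
[H^+] = sqrt(Ka x [C5H5NH+]) = sqrt(5.88e-6 x 0.06153) = 0.000602 M.
pH = -log(0.000602) = 3.22.

3.22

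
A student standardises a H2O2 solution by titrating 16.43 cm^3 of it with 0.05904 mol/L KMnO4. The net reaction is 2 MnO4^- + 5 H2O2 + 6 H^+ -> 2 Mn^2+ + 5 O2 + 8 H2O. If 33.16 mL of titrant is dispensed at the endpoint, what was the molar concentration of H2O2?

0.298 M

n(KMnO4) = 0.05904 x 0.03316 = 0.001958 mol.
From the balanced equation, 2 mol KMnO4 reacts with 5 mol H2O2, so n(H2O2) = 0.001958 x 5/2 = 0.004894 mol.
[H2O2] = 0.004894 / 0.01643 L = 0.298 M.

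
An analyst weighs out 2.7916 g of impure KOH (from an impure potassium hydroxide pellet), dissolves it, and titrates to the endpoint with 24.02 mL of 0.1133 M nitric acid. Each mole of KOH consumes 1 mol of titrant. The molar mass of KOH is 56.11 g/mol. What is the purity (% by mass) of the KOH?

n(HNO3) = 0.1133 x 0.02402 = 0.002721 mol.
n(KOH) = 0.002721 / 1 = 0.002721 mol.
mass of KOH = 0.002721 x 56.11 = 0.1527 g.
% purity = 0.1527 / 2.7916 x 100 = 5.47%.

5.47%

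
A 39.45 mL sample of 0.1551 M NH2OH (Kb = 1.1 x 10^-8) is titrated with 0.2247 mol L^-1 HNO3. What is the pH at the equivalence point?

n(NH2OH) = 0.1551 x 0.03945 = 0.006119 mol; V(HNO3) at equivalence = 0.006119/0.2247 = 0.02723 L.
At equivalence the base is fully converted to NH3OH+; total volume = 0.06668 L, so [NH3OH+] = 0.006119/0.06668 = 0.09176 M.
Ka(NH3OH+) = Kw/Kb = 1.0e-14 / 1.1 x 10^-8 = 9.09e-7.
[H^+] = sqrt(Ka x [NH3OH+]) = sqrt(9.09e-7 x 0.09176) = 0.000289 M.
pH = -log(0.000289) = 3.54.

3.54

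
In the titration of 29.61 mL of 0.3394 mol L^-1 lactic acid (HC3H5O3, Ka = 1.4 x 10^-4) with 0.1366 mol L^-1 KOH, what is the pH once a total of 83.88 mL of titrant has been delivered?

12.09

n(acid) = 0.3394 x 0.02961 = 0.01005 mol; n(KOH) added = 0.1366 x 0.08388 = 0.01146 mol.
Base is in excess by 0.01146 - 0.01005 = 0.001408 mol in a total volume of 0.1135 L.
[OH^-] = 0.001408/0.1135 = 0.01241 M, so pOH = 1.91 and pH = 14.00 - 1.91 = 12.09.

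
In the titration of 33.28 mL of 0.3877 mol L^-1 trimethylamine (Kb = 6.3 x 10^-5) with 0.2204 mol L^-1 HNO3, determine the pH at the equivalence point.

5.33

n((CH3)3N) = 0.3877 x 0.03328 = 0.01290 mol; V(HNO3) at equivalence = 0.01290/0.2204 = 0.05854 L.
At equivalence the base is fully converted to (CH3)3NH+; total volume = 0.09182 L, so [(CH3)3NH+] = 0.01290/0.09182 = 0.1405 M.
Ka((CH3)3NH+) = Kw/Kb = 1.0e-14 / 6.3 x 10^-5 = 1.59e-10.
[H^+] = sqrt(Ka x [(CH3)3NH+]) = sqrt(1.59e-10 x 0.1405) = 4.72e-6 M.
pH = -log(4.72e-6) = 5.33.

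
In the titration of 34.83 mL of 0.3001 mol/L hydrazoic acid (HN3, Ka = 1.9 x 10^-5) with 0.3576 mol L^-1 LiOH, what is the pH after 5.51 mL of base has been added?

Initial n(HN3) = 0.3001 x 0.03483 = 0.01045 mol.
n(LiOH) added = 0.3576 x 0.005510 = 0.001970 mol, converting that many moles of HN3 to N3-.
Remaining n(HN3) = 0.008482 mol; n(N3-) = 0.001970 mol.
By Henderson-Hasselbalch, pH = pKa + log([A^-]/[HA]) = 4.72 + log(0.001970/0.008482) = 4.72 + (-0.63) = 4.09.

4.09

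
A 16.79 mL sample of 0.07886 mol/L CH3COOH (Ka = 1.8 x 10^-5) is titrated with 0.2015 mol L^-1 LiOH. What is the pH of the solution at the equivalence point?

n(CH3COOH) = 0.07886 x 0.01679 = 0.001324 mol; V(LiOH) at equivalence = 0.001324/0.2015 = 0.006571 L.
At equivalence all the acid is converted to CH3COO-; total volume = 0.01679 + 0.006571 = 0.02336 L, so [CH3COO-] = 0.001324/0.02336 = 0.05668 M.
Kb = Kw/Ka = 1.0e-14 / 1.8 x 10^-5 = 5.56e-10.
[OH^-] = sqrt(Kb x [CH3COO-]) = sqrt(5.56e-10 x 0.05668) = 5.61e-6 M.
pOH = 5.25, so pH = 14.00 - 5.25 = 8.75.

8.75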